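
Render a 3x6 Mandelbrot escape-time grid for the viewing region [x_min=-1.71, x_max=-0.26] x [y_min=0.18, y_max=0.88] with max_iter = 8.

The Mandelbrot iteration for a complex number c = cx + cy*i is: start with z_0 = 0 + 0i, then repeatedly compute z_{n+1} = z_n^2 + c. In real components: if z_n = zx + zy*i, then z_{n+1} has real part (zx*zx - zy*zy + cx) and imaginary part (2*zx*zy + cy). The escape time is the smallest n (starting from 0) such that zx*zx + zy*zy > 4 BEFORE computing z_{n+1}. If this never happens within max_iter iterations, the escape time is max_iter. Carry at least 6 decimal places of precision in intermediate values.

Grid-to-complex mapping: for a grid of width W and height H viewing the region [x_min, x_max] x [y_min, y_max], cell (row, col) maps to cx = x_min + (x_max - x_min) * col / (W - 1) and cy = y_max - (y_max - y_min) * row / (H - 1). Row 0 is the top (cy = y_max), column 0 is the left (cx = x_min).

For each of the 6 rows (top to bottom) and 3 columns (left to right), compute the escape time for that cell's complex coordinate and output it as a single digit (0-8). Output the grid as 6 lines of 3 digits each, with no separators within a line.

Answer: 238
348
358
358
488
488

Derivation:
(row=0, col=0): c = -1.7100 + 0.8800i → escape time 2
(row=0, col=1): c = -0.9850 + 0.8800i → escape time 3
(row=0, col=2): c = -0.2600 + 0.8800i → escape time 8
(row=1, col=0): c = -1.7100 + 0.7400i → escape time 3
(row=1, col=1): c = -0.9850 + 0.7400i → escape time 4
(row=1, col=2): c = -0.2600 + 0.7400i → escape time 8
(row=2, col=0): c = -1.7100 + 0.6000i → escape time 3
(row=2, col=1): c = -0.9850 + 0.6000i → escape time 5
(row=2, col=2): c = -0.2600 + 0.6000i → escape time 8
(row=3, col=0): c = -1.7100 + 0.4600i → escape time 3
(row=3, col=1): c = -0.9850 + 0.4600i → escape time 5
(row=3, col=2): c = -0.2600 + 0.4600i → escape time 8
(row=4, col=0): c = -1.7100 + 0.3200i → escape time 4
(row=4, col=1): c = -0.9850 + 0.3200i → escape time 8
(row=4, col=2): c = -0.2600 + 0.3200i → escape time 8
(row=5, col=0): c = -1.7100 + 0.1800i → escape time 4
(row=5, col=1): c = -0.9850 + 0.1800i → escape time 8
(row=5, col=2): c = -0.2600 + 0.1800i → escape time 8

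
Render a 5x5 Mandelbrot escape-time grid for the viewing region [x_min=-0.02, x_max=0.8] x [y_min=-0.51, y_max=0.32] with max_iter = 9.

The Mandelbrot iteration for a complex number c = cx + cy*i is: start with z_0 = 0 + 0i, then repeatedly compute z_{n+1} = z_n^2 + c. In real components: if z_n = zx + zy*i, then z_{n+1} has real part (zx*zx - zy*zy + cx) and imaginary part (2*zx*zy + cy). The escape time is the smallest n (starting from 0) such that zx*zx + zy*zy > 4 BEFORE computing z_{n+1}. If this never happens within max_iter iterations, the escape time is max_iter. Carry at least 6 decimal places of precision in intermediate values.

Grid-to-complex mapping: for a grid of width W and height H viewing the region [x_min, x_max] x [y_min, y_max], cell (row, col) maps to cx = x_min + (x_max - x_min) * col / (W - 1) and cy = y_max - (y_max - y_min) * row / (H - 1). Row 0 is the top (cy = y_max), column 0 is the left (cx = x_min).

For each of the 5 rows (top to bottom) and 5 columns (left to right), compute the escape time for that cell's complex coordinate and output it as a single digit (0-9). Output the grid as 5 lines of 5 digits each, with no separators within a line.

(row=0, col=0): c = -0.0200 + 0.3200i → escape time 9
(row=0, col=1): c = 0.1850 + 0.3200i → escape time 9
(row=0, col=2): c = 0.3900 + 0.3200i → escape time 9
(row=0, col=3): c = 0.5950 + 0.3200i → escape time 4
(row=0, col=4): c = 0.8000 + 0.3200i → escape time 3
(row=1, col=0): c = -0.0200 + 0.1125i → escape time 9
(row=1, col=1): c = 0.1850 + 0.1125i → escape time 9
(row=1, col=2): c = 0.3900 + 0.1125i → escape time 9
(row=1, col=3): c = 0.5950 + 0.1125i → escape time 4
(row=1, col=4): c = 0.8000 + 0.1125i → escape time 3
(row=2, col=0): c = -0.0200 + -0.0950i → escape time 9
(row=2, col=1): c = 0.1850 + -0.0950i → escape time 9
(row=2, col=2): c = 0.3900 + -0.0950i → escape time 9
(row=2, col=3): c = 0.5950 + -0.0950i → escape time 4
(row=2, col=4): c = 0.8000 + -0.0950i → escape time 3
(row=3, col=0): c = -0.0200 + -0.3025i → escape time 9
(row=3, col=1): c = 0.1850 + -0.3025i → escape time 9
(row=3, col=2): c = 0.3900 + -0.3025i → escape time 9
(row=3, col=3): c = 0.5950 + -0.3025i → escape time 4
(row=3, col=4): c = 0.8000 + -0.3025i → escape time 3
(row=4, col=0): c = -0.0200 + -0.5100i → escape time 9
(row=4, col=1): c = 0.1850 + -0.5100i → escape time 9
(row=4, col=2): c = 0.3900 + -0.5100i → escape time 8
(row=4, col=3): c = 0.5950 + -0.5100i → escape time 3
(row=4, col=4): c = 0.8000 + -0.5100i → escape time 3

Answer: 99943
99943
99943
99943
99833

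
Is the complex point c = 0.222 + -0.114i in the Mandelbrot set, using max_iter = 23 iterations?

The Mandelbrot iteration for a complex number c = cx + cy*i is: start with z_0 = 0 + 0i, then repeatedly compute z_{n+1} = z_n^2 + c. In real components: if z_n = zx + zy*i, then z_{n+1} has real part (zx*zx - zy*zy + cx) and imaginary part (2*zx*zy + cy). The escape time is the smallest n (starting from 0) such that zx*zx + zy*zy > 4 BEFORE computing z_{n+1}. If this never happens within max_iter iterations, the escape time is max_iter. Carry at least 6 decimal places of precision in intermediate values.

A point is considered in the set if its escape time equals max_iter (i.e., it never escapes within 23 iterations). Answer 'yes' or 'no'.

Answer: yes

Derivation:
z_0 = 0 + 0i, c = 0.2220 + -0.1140i
Iter 1: z = 0.2220 + -0.1140i, |z|^2 = 0.0623
Iter 2: z = 0.2583 + -0.1646i, |z|^2 = 0.0938
Iter 3: z = 0.2616 + -0.1990i, |z|^2 = 0.1081
Iter 4: z = 0.2508 + -0.2181i, |z|^2 = 0.1105
Iter 5: z = 0.2373 + -0.2234i, |z|^2 = 0.1062
Iter 6: z = 0.2284 + -0.2201i, |z|^2 = 0.1006
Iter 7: z = 0.2257 + -0.2145i, |z|^2 = 0.0970
Iter 8: z = 0.2269 + -0.2109i, |z|^2 = 0.0960
Iter 9: z = 0.2290 + -0.2097i, |z|^2 = 0.0964
Iter 10: z = 0.2305 + -0.2101i, |z|^2 = 0.0972
Iter 11: z = 0.2310 + -0.2108i, |z|^2 = 0.0978
Iter 12: z = 0.2309 + -0.2114i, |z|^2 = 0.0980
Iter 13: z = 0.2306 + -0.2116i, |z|^2 = 0.0980
Iter 14: z = 0.2304 + -0.2116i, |z|^2 = 0.0979
Iter 15: z = 0.2303 + -0.2115i, |z|^2 = 0.0978
Iter 16: z = 0.2303 + -0.2114i, |z|^2 = 0.0977
Iter 17: z = 0.2303 + -0.2114i, |z|^2 = 0.0977
Iter 18: z = 0.2304 + -0.2114i, |z|^2 = 0.0978
Iter 19: z = 0.2304 + -0.2114i, |z|^2 = 0.0978
Iter 20: z = 0.2304 + -0.2114i, |z|^2 = 0.0978
Iter 21: z = 0.2304 + -0.2114i, |z|^2 = 0.0978
Iter 22: z = 0.2304 + -0.2114i, |z|^2 = 0.0978
Did not escape in 23 iterations → in set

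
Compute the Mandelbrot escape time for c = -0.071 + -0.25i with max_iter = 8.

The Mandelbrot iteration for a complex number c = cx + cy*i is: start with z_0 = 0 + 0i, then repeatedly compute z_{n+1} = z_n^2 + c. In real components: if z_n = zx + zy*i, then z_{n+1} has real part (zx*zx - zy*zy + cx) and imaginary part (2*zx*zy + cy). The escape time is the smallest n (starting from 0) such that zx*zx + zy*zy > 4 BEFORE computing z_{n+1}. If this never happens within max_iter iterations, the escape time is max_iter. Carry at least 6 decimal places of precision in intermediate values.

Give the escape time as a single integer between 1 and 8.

z_0 = 0 + 0i, c = -0.0710 + -0.2500i
Iter 1: z = -0.0710 + -0.2500i, |z|^2 = 0.0675
Iter 2: z = -0.1285 + -0.2145i, |z|^2 = 0.0625
Iter 3: z = -0.1005 + -0.1949i, |z|^2 = 0.0481
Iter 4: z = -0.0989 + -0.2108i, |z|^2 = 0.0542
Iter 5: z = -0.1057 + -0.2083i, |z|^2 = 0.0546
Iter 6: z = -0.1032 + -0.2060i, |z|^2 = 0.0531
Iter 7: z = -0.1028 + -0.2075i, |z|^2 = 0.0536

Answer: 8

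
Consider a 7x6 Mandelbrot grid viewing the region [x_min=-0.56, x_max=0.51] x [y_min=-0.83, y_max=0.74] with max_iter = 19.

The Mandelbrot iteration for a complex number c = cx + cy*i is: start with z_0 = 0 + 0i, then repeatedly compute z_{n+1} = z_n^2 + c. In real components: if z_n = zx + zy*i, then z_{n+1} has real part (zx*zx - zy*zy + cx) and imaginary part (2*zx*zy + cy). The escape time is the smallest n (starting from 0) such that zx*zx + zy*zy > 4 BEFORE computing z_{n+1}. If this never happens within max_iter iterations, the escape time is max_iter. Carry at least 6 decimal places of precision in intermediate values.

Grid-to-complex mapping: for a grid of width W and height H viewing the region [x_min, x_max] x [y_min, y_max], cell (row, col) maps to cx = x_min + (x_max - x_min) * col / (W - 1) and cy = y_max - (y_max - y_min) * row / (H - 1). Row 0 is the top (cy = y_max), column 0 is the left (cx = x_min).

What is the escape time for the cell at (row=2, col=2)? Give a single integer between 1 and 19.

Answer: 19

Derivation:
z_0 = 0 + 0i, c = -0.2033 + 0.1120i
Iter 1: z = -0.2033 + 0.1120i, |z|^2 = 0.0539
Iter 2: z = -0.1745 + 0.0665i, |z|^2 = 0.0349
Iter 3: z = -0.1773 + 0.0888i, |z|^2 = 0.0393
Iter 4: z = -0.1798 + 0.0805i, |z|^2 = 0.0388
Iter 5: z = -0.1775 + 0.0830i, |z|^2 = 0.0384
Iter 6: z = -0.1787 + 0.0825i, |z|^2 = 0.0388
Iter 7: z = -0.1782 + 0.0825i, |z|^2 = 0.0386
Iter 8: z = -0.1784 + 0.0826i, |z|^2 = 0.0386
Iter 9: z = -0.1783 + 0.0825i, |z|^2 = 0.0386
Iter 10: z = -0.1783 + 0.0826i, |z|^2 = 0.0386
Iter 11: z = -0.1783 + 0.0826i, |z|^2 = 0.0386
Iter 12: z = -0.1783 + 0.0826i, |z|^2 = 0.0386
Iter 13: z = -0.1783 + 0.0826i, |z|^2 = 0.0386
Iter 14: z = -0.1783 + 0.0826i, |z|^2 = 0.0386
Iter 15: z = -0.1783 + 0.0826i, |z|^2 = 0.0386
Iter 16: z = -0.1783 + 0.0826i, |z|^2 = 0.0386
Iter 17: z = -0.1783 + 0.0826i, |z|^2 = 0.0386
Iter 18: z = -0.1783 + 0.0826i, |z|^2 = 0.0386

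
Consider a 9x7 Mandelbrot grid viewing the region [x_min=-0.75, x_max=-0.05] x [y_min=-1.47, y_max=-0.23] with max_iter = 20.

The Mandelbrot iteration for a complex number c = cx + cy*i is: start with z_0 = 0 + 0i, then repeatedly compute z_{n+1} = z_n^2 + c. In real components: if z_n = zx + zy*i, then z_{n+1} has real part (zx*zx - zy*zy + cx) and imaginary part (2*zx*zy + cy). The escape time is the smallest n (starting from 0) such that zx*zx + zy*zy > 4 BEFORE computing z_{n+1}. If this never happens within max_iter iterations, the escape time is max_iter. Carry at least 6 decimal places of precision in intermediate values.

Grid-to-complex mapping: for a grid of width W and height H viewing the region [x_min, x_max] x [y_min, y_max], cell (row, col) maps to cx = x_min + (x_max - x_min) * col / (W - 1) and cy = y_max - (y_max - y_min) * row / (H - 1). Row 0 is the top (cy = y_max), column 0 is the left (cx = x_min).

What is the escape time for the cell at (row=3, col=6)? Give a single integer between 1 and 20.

z_0 = 0 + 0i, c = -0.2250 + -0.8500i
Iter 1: z = -0.2250 + -0.8500i, |z|^2 = 0.7731
Iter 2: z = -0.8969 + -0.4675i, |z|^2 = 1.0229
Iter 3: z = 0.3608 + -0.0114i, |z|^2 = 0.1303
Iter 4: z = -0.0949 + -0.8582i, |z|^2 = 0.7456
Iter 5: z = -0.9526 + -0.6870i, |z|^2 = 1.3794
Iter 6: z = 0.2104 + 0.4589i, |z|^2 = 0.2549
Iter 7: z = -0.3914 + -0.6569i, |z|^2 = 0.5847
Iter 8: z = -0.5034 + -0.3358i, |z|^2 = 0.3662
Iter 9: z = -0.0844 + -0.5119i, |z|^2 = 0.2692
Iter 10: z = -0.4799 + -0.7636i, |z|^2 = 0.8135
Iter 11: z = -0.5778 + -0.1170i, |z|^2 = 0.3475
Iter 12: z = 0.0952 + -0.7148i, |z|^2 = 0.5200
Iter 13: z = -0.7269 + -0.9860i, |z|^2 = 1.5006
Iter 14: z = -0.6689 + 0.5834i, |z|^2 = 0.7878
Iter 15: z = -0.1180 + -1.6305i, |z|^2 = 2.6725
Iter 16: z = -2.8697 + -0.4653i, |z|^2 = 8.4517
Escaped at iteration 16

Answer: 16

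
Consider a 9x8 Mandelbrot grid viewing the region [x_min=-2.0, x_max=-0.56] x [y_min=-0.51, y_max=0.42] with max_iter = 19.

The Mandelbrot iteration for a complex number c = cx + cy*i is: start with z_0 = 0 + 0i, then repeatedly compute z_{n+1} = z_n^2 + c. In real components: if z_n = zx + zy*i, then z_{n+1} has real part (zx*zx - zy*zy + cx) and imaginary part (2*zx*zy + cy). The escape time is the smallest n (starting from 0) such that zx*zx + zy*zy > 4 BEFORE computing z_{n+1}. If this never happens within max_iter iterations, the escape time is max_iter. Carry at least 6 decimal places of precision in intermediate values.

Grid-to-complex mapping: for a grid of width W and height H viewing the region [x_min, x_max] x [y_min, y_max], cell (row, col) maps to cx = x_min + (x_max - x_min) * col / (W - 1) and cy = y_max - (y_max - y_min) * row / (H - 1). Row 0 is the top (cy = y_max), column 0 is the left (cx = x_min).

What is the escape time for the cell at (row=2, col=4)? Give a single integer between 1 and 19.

Answer: 11

Derivation:
z_0 = 0 + 0i, c = -1.2800 + 0.1543i
Iter 1: z = -1.2800 + 0.1543i, |z|^2 = 1.6622
Iter 2: z = 0.3346 + -0.2407i, |z|^2 = 0.1699
Iter 3: z = -1.2260 + -0.0068i, |z|^2 = 1.5031
Iter 4: z = 0.2230 + 0.1709i, |z|^2 = 0.0789
Iter 5: z = -1.2595 + 0.2305i, |z|^2 = 1.6395
Iter 6: z = 0.2532 + -0.4263i, |z|^2 = 0.2459
Iter 7: z = -1.3977 + -0.0616i, |z|^2 = 1.9572
Iter 8: z = 0.6697 + 0.3265i, |z|^2 = 0.5550
Iter 9: z = -0.9382 + 0.5916i, |z|^2 = 1.2301
Iter 10: z = -0.7498 + -0.9557i, |z|^2 = 1.4756
Iter 11: z = -1.6312 + 1.5875i, |z|^2 = 5.1808
Escaped at iteration 11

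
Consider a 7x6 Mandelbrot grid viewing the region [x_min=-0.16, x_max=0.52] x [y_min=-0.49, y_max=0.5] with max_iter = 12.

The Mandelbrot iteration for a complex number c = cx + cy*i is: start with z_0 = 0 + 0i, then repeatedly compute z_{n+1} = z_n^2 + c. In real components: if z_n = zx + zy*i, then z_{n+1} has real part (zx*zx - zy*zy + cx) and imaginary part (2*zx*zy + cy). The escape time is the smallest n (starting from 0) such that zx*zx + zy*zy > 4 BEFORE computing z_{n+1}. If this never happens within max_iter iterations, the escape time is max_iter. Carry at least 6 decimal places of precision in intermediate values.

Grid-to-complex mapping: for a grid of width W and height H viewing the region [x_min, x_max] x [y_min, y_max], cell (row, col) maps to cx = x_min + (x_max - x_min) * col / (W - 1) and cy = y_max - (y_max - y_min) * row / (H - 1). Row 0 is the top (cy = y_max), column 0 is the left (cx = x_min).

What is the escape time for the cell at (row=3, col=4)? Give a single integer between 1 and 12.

Answer: 12

Derivation:
z_0 = 0 + 0i, c = 0.2933 + -0.0940i
Iter 1: z = 0.2933 + -0.0940i, |z|^2 = 0.0949
Iter 2: z = 0.3705 + -0.1491i, |z|^2 = 0.1595
Iter 3: z = 0.4084 + -0.2045i, |z|^2 = 0.2086
Iter 4: z = 0.4183 + -0.2611i, |z|^2 = 0.2431
Iter 5: z = 0.4001 + -0.3124i, |z|^2 = 0.2577
Iter 6: z = 0.3559 + -0.3440i, |z|^2 = 0.2450
Iter 7: z = 0.3016 + -0.3388i, |z|^2 = 0.2058
Iter 8: z = 0.2695 + -0.2984i, |z|^2 = 0.1617
Iter 9: z = 0.2769 + -0.2548i, |z|^2 = 0.1416
Iter 10: z = 0.3051 + -0.2351i, |z|^2 = 0.1484
Iter 11: z = 0.3311 + -0.2375i, |z|^2 = 0.1660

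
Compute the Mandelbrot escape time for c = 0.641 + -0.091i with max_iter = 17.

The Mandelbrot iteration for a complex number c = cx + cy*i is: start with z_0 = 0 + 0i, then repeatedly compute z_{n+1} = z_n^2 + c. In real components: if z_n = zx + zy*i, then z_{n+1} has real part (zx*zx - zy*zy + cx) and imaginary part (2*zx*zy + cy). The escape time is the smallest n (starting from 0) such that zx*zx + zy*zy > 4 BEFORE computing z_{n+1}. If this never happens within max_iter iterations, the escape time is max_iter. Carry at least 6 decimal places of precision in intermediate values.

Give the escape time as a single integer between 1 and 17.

z_0 = 0 + 0i, c = 0.6410 + -0.0910i
Iter 1: z = 0.6410 + -0.0910i, |z|^2 = 0.4192
Iter 2: z = 1.0436 + -0.2077i, |z|^2 = 1.1322
Iter 3: z = 1.6870 + -0.5244i, |z|^2 = 3.1209
Iter 4: z = 3.2119 + -1.8604i, |z|^2 = 13.7772
Escaped at iteration 4

Answer: 4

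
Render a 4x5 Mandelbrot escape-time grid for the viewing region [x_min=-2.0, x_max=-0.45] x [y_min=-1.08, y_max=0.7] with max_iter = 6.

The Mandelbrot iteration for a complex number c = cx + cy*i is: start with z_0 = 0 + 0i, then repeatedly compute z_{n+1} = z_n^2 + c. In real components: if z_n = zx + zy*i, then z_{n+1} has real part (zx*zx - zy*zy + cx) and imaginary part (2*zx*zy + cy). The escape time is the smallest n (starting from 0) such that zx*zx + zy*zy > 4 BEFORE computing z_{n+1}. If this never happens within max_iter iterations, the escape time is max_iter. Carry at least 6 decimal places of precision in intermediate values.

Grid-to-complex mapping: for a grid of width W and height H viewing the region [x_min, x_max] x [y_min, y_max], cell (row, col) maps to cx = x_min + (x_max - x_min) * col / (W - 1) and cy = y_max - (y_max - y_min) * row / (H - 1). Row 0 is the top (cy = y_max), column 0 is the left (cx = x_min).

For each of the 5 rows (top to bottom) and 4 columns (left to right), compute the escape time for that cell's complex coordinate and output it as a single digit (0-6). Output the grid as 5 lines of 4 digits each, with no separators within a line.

Answer: 1346
1566
1566
1346
1234

Derivation:
(row=0, col=0): c = -2.0000 + 0.7000i → escape time 1
(row=0, col=1): c = -1.4833 + 0.7000i → escape time 3
(row=0, col=2): c = -0.9667 + 0.7000i → escape time 4
(row=0, col=3): c = -0.4500 + 0.7000i → escape time 6
(row=1, col=0): c = -2.0000 + 0.2550i → escape time 1
(row=1, col=1): c = -1.4833 + 0.2550i → escape time 5
(row=1, col=2): c = -0.9667 + 0.2550i → escape time 6
(row=1, col=3): c = -0.4500 + 0.2550i → escape time 6
(row=2, col=0): c = -2.0000 + -0.1900i → escape time 1
(row=2, col=1): c = -1.4833 + -0.1900i → escape time 5
(row=2, col=2): c = -0.9667 + -0.1900i → escape time 6
(row=2, col=3): c = -0.4500 + -0.1900i → escape time 6
(row=3, col=0): c = -2.0000 + -0.6350i → escape time 1
(row=3, col=1): c = -1.4833 + -0.6350i → escape time 3
(row=3, col=2): c = -0.9667 + -0.6350i → escape time 4
(row=3, col=3): c = -0.4500 + -0.6350i → escape time 6
(row=4, col=0): c = -2.0000 + -1.0800i → escape time 1
(row=4, col=1): c = -1.4833 + -1.0800i → escape time 2
(row=4, col=2): c = -0.9667 + -1.0800i → escape time 3
(row=4, col=3): c = -0.4500 + -1.0800i → escape time 4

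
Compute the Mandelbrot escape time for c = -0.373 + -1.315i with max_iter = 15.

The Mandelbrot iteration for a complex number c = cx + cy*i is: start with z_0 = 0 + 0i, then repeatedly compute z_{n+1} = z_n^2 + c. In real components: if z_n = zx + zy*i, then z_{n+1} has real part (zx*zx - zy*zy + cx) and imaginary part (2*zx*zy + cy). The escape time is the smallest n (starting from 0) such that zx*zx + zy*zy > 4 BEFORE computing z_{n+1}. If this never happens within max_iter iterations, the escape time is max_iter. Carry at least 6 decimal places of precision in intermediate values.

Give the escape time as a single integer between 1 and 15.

z_0 = 0 + 0i, c = -0.3730 + -1.3150i
Iter 1: z = -0.3730 + -1.3150i, |z|^2 = 1.8684
Iter 2: z = -1.9631 + -0.3340i, |z|^2 = 3.9653
Iter 3: z = 3.3692 + -0.0036i, |z|^2 = 11.3514
Escaped at iteration 3

Answer: 3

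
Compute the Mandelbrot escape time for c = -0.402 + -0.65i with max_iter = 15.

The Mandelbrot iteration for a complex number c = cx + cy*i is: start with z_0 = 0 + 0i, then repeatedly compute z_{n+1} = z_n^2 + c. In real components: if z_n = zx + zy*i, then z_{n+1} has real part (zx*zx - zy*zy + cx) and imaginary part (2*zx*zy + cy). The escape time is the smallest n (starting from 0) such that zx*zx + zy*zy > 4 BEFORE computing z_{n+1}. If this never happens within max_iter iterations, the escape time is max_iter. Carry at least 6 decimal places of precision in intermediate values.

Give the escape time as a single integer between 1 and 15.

z_0 = 0 + 0i, c = -0.4020 + -0.6500i
Iter 1: z = -0.4020 + -0.6500i, |z|^2 = 0.5841
Iter 2: z = -0.6629 + -0.1274i, |z|^2 = 0.4557
Iter 3: z = 0.0212 + -0.4811i, |z|^2 = 0.2319
Iter 4: z = -0.6330 + -0.6704i, |z|^2 = 0.8501
Iter 5: z = -0.4507 + 0.1987i, |z|^2 = 0.2427
Iter 6: z = -0.2383 + -0.8292i, |z|^2 = 0.7443
Iter 7: z = -1.0327 + -0.2548i, |z|^2 = 1.1314
Iter 8: z = 0.5995 + -0.1238i, |z|^2 = 0.3748
Iter 9: z = -0.0579 + -0.7984i, |z|^2 = 0.6408
Iter 10: z = -1.0361 + -0.5576i, |z|^2 = 1.3844
Iter 11: z = 0.3606 + 0.5054i, |z|^2 = 0.3855
Iter 12: z = -0.5274 + -0.2855i, |z|^2 = 0.3597
Iter 13: z = -0.2053 + -0.3489i, |z|^2 = 0.1639
Iter 14: z = -0.4815 + -0.5067i, |z|^2 = 0.4887

Answer: 15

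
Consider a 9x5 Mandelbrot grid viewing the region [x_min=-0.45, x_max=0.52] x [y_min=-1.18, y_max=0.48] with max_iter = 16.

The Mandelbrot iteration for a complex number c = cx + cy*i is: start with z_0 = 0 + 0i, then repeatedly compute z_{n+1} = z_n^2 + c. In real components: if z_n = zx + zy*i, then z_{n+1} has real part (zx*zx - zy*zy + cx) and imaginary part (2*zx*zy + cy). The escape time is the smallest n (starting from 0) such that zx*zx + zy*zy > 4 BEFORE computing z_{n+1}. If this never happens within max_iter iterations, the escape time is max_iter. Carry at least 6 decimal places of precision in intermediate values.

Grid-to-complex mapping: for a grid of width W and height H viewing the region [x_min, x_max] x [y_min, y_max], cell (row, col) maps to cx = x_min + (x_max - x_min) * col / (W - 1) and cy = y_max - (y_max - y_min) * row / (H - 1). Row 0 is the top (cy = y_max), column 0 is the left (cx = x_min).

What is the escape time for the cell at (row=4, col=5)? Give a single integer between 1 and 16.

Answer: 3

Derivation:
z_0 = 0 + 0i, c = 0.1562 + -1.1800i
Iter 1: z = 0.1562 + -1.1800i, |z|^2 = 1.4168
Iter 2: z = -1.2117 + -1.5487i, |z|^2 = 3.8669
Iter 3: z = -0.7741 + 2.5734i, |z|^2 = 7.2213
Escaped at iteration 3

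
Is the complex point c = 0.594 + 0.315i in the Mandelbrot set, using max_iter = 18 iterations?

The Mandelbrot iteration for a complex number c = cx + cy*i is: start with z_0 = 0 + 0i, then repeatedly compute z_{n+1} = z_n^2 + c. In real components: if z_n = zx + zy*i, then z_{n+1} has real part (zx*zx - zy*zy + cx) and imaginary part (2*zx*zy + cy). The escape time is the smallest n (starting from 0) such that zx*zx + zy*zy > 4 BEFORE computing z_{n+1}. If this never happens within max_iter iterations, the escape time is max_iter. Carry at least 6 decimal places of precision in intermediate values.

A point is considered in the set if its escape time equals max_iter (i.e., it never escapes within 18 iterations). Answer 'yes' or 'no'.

z_0 = 0 + 0i, c = 0.5940 + 0.3150i
Iter 1: z = 0.5940 + 0.3150i, |z|^2 = 0.4521
Iter 2: z = 0.8476 + 0.6892i, |z|^2 = 1.1935
Iter 3: z = 0.8374 + 1.4834i, |z|^2 = 2.9017
Iter 4: z = -0.9051 + 2.7994i, |z|^2 = 8.6561
Escaped at iteration 4

Answer: no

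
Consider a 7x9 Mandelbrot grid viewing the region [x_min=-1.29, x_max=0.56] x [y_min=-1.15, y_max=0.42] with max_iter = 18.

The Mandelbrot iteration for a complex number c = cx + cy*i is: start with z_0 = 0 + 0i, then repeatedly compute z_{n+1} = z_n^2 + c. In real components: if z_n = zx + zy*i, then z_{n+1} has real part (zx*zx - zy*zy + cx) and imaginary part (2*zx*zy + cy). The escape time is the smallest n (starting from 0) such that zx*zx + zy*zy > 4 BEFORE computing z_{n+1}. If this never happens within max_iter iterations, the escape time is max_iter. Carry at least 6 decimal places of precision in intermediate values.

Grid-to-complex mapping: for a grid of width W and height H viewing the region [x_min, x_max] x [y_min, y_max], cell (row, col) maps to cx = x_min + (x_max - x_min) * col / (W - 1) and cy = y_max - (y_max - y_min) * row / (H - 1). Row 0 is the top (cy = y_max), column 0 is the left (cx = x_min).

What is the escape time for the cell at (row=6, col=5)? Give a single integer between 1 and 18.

Answer: 5

Derivation:
z_0 = 0 + 0i, c = 0.2517 + -0.7575i
Iter 1: z = 0.2517 + -0.7575i, |z|^2 = 0.6371
Iter 2: z = -0.2588 + -1.1388i, |z|^2 = 1.3638
Iter 3: z = -0.9782 + -0.1681i, |z|^2 = 0.9850
Iter 4: z = 1.1802 + -0.4287i, |z|^2 = 1.5767
Iter 5: z = 1.4608 + -1.7695i, |z|^2 = 5.2649
Escaped at iteration 5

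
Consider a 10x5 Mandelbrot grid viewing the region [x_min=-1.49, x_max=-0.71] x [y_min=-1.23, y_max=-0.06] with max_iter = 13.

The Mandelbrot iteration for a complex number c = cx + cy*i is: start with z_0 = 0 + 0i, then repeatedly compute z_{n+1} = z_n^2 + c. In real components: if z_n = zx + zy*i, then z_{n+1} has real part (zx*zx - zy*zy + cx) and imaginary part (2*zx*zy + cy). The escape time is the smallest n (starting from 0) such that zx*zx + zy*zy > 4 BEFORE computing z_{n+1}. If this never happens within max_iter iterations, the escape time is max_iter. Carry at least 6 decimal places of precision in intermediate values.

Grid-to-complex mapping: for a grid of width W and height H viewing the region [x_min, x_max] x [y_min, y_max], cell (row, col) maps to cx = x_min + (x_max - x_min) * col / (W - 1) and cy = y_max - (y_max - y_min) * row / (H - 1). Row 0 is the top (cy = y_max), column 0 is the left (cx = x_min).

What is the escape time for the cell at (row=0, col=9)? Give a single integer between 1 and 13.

Answer: 13

Derivation:
z_0 = 0 + 0i, c = -0.7100 + -0.0600i
Iter 1: z = -0.7100 + -0.0600i, |z|^2 = 0.5077
Iter 2: z = -0.2095 + 0.0252i, |z|^2 = 0.0445
Iter 3: z = -0.6667 + -0.0706i, |z|^2 = 0.4495
Iter 4: z = -0.2704 + 0.0341i, |z|^2 = 0.0743
Iter 5: z = -0.6380 + -0.0784i, |z|^2 = 0.4132
Iter 6: z = -0.3091 + 0.0401i, |z|^2 = 0.0971
Iter 7: z = -0.6161 + -0.0848i, |z|^2 = 0.3867
Iter 8: z = -0.3376 + 0.0445i, |z|^2 = 0.1160
Iter 9: z = -0.5980 + -0.0900i, |z|^2 = 0.3657
Iter 10: z = -0.3605 + 0.0477i, |z|^2 = 0.1322
Iter 11: z = -0.5823 + -0.0944i, |z|^2 = 0.3480
Iter 12: z = -0.3798 + 0.0499i, |z|^2 = 0.1468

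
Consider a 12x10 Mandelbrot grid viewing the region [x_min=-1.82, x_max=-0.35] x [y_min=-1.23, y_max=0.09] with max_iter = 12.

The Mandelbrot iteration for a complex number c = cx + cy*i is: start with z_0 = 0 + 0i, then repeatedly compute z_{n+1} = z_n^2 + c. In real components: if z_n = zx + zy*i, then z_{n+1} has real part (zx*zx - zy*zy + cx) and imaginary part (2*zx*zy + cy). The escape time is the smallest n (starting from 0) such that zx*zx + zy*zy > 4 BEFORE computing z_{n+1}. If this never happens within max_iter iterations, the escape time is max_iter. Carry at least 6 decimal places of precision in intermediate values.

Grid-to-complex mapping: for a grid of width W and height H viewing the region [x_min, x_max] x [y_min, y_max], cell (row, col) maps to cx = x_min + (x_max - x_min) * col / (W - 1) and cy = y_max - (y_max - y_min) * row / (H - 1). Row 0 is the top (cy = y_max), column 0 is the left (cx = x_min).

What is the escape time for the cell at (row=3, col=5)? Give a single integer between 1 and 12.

Answer: 9

Derivation:
z_0 = 0 + 0i, c = -1.1518 + -0.3500i
Iter 1: z = -1.1518 + -0.3500i, |z|^2 = 1.4492
Iter 2: z = 0.0524 + 0.4563i, |z|^2 = 0.2109
Iter 3: z = -1.3573 + -0.3022i, |z|^2 = 1.9335
Iter 4: z = 0.5990 + 0.4704i, |z|^2 = 0.5800
Iter 5: z = -1.0143 + 0.2135i, |z|^2 = 1.0743
Iter 6: z = -0.1687 + -0.7831i, |z|^2 = 0.6417
Iter 7: z = -1.7366 + -0.0858i, |z|^2 = 3.0231
Iter 8: z = 1.8565 + -0.0520i, |z|^2 = 3.4495
Iter 9: z = 2.2922 + -0.5431i, |z|^2 = 5.5494
Escaped at iteration 9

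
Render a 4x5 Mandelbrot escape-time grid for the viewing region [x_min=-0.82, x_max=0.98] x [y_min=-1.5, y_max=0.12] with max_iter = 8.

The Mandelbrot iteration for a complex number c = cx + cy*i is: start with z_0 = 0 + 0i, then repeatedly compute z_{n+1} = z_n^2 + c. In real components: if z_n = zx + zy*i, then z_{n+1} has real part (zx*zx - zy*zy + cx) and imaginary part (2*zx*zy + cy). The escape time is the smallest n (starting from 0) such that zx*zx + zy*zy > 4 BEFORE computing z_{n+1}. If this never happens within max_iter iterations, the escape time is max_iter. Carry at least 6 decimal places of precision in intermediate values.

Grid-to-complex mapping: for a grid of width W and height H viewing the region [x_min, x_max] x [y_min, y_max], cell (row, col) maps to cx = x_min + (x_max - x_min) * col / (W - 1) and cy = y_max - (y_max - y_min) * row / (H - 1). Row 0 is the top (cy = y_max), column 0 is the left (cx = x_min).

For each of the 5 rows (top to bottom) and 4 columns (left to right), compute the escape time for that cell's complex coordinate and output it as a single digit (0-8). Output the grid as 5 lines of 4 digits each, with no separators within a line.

(row=0, col=0): c = -0.8200 + 0.1200i → escape time 8
(row=0, col=1): c = -0.2200 + 0.1200i → escape time 8
(row=0, col=2): c = 0.3800 + 0.1200i → escape time 8
(row=0, col=3): c = 0.9800 + 0.1200i → escape time 3
(row=1, col=0): c = -0.8200 + -0.2850i → escape time 8
(row=1, col=1): c = -0.2200 + -0.2850i → escape time 8
(row=1, col=2): c = 0.3800 + -0.2850i → escape time 8
(row=1, col=3): c = 0.9800 + -0.2850i → escape time 2
(row=2, col=0): c = -0.8200 + -0.6900i → escape time 4
(row=2, col=1): c = -0.2200 + -0.6900i → escape time 8
(row=2, col=2): c = 0.3800 + -0.6900i → escape time 8
(row=2, col=3): c = 0.9800 + -0.6900i → escape time 2
(row=3, col=0): c = -0.8200 + -1.0950i → escape time 3
(row=3, col=1): c = -0.2200 + -1.0950i → escape time 7
(row=3, col=2): c = 0.3800 + -1.0950i → escape time 2
(row=3, col=3): c = 0.9800 + -1.0950i → escape time 2
(row=4, col=0): c = -0.8200 + -1.5000i → escape time 2
(row=4, col=1): c = -0.2200 + -1.5000i → escape time 2
(row=4, col=2): c = 0.3800 + -1.5000i → escape time 2
(row=4, col=3): c = 0.9800 + -1.5000i → escape time 2

Answer: 8883
8882
4882
3722
2222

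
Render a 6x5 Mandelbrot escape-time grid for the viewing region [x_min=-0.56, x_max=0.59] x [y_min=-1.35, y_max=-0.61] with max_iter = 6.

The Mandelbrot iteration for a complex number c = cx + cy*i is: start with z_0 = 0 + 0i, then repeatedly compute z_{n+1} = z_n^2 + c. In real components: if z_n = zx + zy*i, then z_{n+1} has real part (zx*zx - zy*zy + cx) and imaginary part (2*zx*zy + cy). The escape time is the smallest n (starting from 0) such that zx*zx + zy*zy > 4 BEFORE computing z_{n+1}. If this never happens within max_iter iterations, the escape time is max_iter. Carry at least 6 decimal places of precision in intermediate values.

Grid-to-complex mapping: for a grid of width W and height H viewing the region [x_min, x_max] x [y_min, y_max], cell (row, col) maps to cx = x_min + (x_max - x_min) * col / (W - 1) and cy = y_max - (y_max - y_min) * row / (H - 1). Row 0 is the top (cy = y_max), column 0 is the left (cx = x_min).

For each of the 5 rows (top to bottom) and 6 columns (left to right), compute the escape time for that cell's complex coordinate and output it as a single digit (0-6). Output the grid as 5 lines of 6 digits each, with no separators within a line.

(row=0, col=0): c = -0.5600 + -0.6100i → escape time 6
(row=0, col=1): c = -0.3300 + -0.6100i → escape time 6
(row=0, col=2): c = -0.1000 + -0.6100i → escape time 6
(row=0, col=3): c = 0.1300 + -0.6100i → escape time 6
(row=0, col=4): c = 0.3600 + -0.6100i → escape time 6
(row=0, col=5): c = 0.5900 + -0.6100i → escape time 3
(row=1, col=0): c = -0.5600 + -0.7950i → escape time 5
(row=1, col=1): c = -0.3300 + -0.7950i → escape time 6
(row=1, col=2): c = -0.1000 + -0.7950i → escape time 6
(row=1, col=3): c = 0.1300 + -0.7950i → escape time 6
(row=1, col=4): c = 0.3600 + -0.7950i → escape time 4
(row=1, col=5): c = 0.5900 + -0.7950i → escape time 3
(row=2, col=0): c = -0.5600 + -0.9800i → escape time 4
(row=2, col=1): c = -0.3300 + -0.9800i → escape time 5
(row=2, col=2): c = -0.1000 + -0.9800i → escape time 6
(row=2, col=3): c = 0.1300 + -0.9800i → escape time 4
(row=2, col=4): c = 0.3600 + -0.9800i → escape time 3
(row=2, col=5): c = 0.5900 + -0.9800i → escape time 2
(row=3, col=0): c = -0.5600 + -1.1650i → escape time 3
(row=3, col=1): c = -0.3300 + -1.1650i → escape time 3
(row=3, col=2): c = -0.1000 + -1.1650i → escape time 4
(row=3, col=3): c = 0.1300 + -1.1650i → escape time 3
(row=3, col=4): c = 0.3600 + -1.1650i → escape time 2
(row=3, col=5): c = 0.5900 + -1.1650i → escape time 2
(row=4, col=0): c = -0.5600 + -1.3500i → escape time 2
(row=4, col=1): c = -0.3300 + -1.3500i → escape time 2
(row=4, col=2): c = -0.1000 + -1.3500i → escape time 2
(row=4, col=3): c = 0.1300 + -1.3500i → escape time 2
(row=4, col=4): c = 0.3600 + -1.3500i → escape time 2
(row=4, col=5): c = 0.5900 + -1.3500i → escape time 2

Answer: 666663
566643
456432
334322
222222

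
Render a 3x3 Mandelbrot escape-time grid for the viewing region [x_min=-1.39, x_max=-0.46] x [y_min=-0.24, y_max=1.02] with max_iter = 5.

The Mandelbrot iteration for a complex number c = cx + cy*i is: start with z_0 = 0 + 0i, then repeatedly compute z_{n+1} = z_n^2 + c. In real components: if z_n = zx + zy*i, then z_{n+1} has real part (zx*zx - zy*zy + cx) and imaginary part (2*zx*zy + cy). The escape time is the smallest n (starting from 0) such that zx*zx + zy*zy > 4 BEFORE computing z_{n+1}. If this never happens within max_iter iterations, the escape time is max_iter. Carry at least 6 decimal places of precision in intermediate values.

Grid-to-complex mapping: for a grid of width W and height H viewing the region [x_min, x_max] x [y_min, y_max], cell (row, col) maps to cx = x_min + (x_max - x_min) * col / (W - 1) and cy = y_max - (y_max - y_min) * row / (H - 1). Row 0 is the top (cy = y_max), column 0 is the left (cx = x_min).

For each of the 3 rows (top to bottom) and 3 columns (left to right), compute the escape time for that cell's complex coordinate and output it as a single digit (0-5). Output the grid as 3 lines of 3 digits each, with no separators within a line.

Answer: 334
555
555

Derivation:
(row=0, col=0): c = -1.3900 + 1.0200i → escape time 3
(row=0, col=1): c = -0.9250 + 1.0200i → escape time 3
(row=0, col=2): c = -0.4600 + 1.0200i → escape time 4
(row=1, col=0): c = -1.3900 + 0.3900i → escape time 5
(row=1, col=1): c = -0.9250 + 0.3900i → escape time 5
(row=1, col=2): c = -0.4600 + 0.3900i → escape time 5
(row=2, col=0): c = -1.3900 + -0.2400i → escape time 5
(row=2, col=1): c = -0.9250 + -0.2400i → escape time 5
(row=2, col=2): c = -0.4600 + -0.2400i → escape time 5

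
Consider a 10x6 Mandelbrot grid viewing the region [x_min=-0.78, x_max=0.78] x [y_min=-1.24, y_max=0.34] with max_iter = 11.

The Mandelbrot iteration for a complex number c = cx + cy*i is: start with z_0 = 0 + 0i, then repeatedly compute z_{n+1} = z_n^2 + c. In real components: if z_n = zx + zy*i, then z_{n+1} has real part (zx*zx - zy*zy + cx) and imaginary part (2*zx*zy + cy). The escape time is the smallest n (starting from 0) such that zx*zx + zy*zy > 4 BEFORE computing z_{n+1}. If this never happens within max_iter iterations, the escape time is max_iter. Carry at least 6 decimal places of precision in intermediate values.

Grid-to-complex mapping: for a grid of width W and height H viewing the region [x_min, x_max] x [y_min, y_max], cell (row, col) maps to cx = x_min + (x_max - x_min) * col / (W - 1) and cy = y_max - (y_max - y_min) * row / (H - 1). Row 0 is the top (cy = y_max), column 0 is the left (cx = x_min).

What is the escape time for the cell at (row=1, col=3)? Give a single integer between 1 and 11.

Answer: 11

Derivation:
z_0 = 0 + 0i, c = -0.2600 + 0.0240i
Iter 1: z = -0.2600 + 0.0240i, |z|^2 = 0.0682
Iter 2: z = -0.1930 + 0.0115i, |z|^2 = 0.0374
Iter 3: z = -0.2229 + 0.0196i, |z|^2 = 0.0501
Iter 4: z = -0.2107 + 0.0153i, |z|^2 = 0.0446
Iter 5: z = -0.2158 + 0.0176i, |z|^2 = 0.0469
Iter 6: z = -0.2137 + 0.0164i, |z|^2 = 0.0459
Iter 7: z = -0.2146 + 0.0170i, |z|^2 = 0.0463
Iter 8: z = -0.2142 + 0.0167i, |z|^2 = 0.0462
Iter 9: z = -0.2144 + 0.0168i, |z|^2 = 0.0462
Iter 10: z = -0.2143 + 0.0168i, |z|^2 = 0.0462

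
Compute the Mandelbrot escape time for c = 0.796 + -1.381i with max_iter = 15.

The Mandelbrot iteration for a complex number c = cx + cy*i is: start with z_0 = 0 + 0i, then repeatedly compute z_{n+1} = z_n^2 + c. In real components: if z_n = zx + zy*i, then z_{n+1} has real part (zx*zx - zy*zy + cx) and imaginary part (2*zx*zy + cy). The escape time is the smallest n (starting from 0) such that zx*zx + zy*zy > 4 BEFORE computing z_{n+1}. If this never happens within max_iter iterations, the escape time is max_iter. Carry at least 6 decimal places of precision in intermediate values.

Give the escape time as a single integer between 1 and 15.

z_0 = 0 + 0i, c = 0.7960 + -1.3810i
Iter 1: z = 0.7960 + -1.3810i, |z|^2 = 2.5408
Iter 2: z = -0.4775 + -3.5796i, |z|^2 = 13.0412
Escaped at iteration 2

Answer: 2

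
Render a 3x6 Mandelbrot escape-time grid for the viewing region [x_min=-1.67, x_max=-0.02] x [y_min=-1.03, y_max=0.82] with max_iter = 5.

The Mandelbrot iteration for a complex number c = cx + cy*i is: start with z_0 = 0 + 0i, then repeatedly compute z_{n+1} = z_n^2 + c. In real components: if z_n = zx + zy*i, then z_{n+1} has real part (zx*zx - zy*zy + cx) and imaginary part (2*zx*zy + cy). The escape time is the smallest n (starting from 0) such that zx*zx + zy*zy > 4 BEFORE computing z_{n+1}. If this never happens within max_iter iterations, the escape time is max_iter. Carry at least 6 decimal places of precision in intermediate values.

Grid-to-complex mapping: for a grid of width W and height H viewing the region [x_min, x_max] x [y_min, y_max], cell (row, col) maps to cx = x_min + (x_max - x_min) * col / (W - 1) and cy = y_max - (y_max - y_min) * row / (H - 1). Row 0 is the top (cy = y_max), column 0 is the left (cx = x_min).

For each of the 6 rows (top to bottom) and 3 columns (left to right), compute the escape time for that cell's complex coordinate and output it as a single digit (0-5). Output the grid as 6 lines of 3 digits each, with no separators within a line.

(row=0, col=0): c = -1.6700 + 0.8200i → escape time 3
(row=0, col=1): c = -0.8450 + 0.8200i → escape time 4
(row=0, col=2): c = -0.0200 + 0.8200i → escape time 5
(row=1, col=0): c = -1.6700 + 0.4500i → escape time 3
(row=1, col=1): c = -0.8450 + 0.4500i → escape time 5
(row=1, col=2): c = -0.0200 + 0.4500i → escape time 5
(row=2, col=0): c = -1.6700 + 0.0800i → escape time 5
(row=2, col=1): c = -0.8450 + 0.0800i → escape time 5
(row=2, col=2): c = -0.0200 + 0.0800i → escape time 5
(row=3, col=0): c = -1.6700 + -0.2900i → escape time 4
(row=3, col=1): c = -0.8450 + -0.2900i → escape time 5
(row=3, col=2): c = -0.0200 + -0.2900i → escape time 5
(row=4, col=0): c = -1.6700 + -0.6600i → escape time 3
(row=4, col=1): c = -0.8450 + -0.6600i → escape time 5
(row=4, col=2): c = -0.0200 + -0.6600i → escape time 5
(row=5, col=0): c = -1.6700 + -1.0300i → escape time 2
(row=5, col=1): c = -0.8450 + -1.0300i → escape time 3
(row=5, col=2): c = -0.0200 + -1.0300i → escape time 5

Answer: 345
355
555
455
355
235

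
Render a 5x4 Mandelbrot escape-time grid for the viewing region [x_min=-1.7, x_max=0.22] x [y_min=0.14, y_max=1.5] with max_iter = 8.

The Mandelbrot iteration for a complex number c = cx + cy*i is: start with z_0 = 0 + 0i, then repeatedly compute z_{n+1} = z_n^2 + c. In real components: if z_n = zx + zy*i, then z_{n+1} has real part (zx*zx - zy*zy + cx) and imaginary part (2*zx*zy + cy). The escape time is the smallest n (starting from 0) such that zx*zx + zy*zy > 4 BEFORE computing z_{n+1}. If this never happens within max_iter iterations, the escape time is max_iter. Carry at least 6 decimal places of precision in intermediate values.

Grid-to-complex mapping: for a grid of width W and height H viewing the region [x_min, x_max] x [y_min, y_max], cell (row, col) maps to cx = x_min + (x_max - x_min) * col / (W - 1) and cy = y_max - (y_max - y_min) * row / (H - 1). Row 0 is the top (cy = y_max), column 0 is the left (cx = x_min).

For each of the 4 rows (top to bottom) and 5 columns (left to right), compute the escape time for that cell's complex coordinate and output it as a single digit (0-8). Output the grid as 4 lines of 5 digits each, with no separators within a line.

Answer: 12222
23354
33688
48888

Derivation:
(row=0, col=0): c = -1.7000 + 1.5000i → escape time 1
(row=0, col=1): c = -1.2200 + 1.5000i → escape time 2
(row=0, col=2): c = -0.7400 + 1.5000i → escape time 2
(row=0, col=3): c = -0.2600 + 1.5000i → escape time 2
(row=0, col=4): c = 0.2200 + 1.5000i → escape time 2
(row=1, col=0): c = -1.7000 + 1.0467i → escape time 2
(row=1, col=1): c = -1.2200 + 1.0467i → escape time 3
(row=1, col=2): c = -0.7400 + 1.0467i → escape time 3
(row=1, col=3): c = -0.2600 + 1.0467i → escape time 5
(row=1, col=4): c = 0.2200 + 1.0467i → escape time 4
(row=2, col=0): c = -1.7000 + 0.5933i → escape time 3
(row=2, col=1): c = -1.2200 + 0.5933i → escape time 3
(row=2, col=2): c = -0.7400 + 0.5933i → escape time 6
(row=2, col=3): c = -0.2600 + 0.5933i → escape time 8
(row=2, col=4): c = 0.2200 + 0.5933i → escape time 8
(row=3, col=0): c = -1.7000 + 0.1400i → escape time 4
(row=3, col=1): c = -1.2200 + 0.1400i → escape time 8
(row=3, col=2): c = -0.7400 + 0.1400i → escape time 8
(row=3, col=3): c = -0.2600 + 0.1400i → escape time 8
(row=3, col=4): c = 0.2200 + 0.1400i → escape time 8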